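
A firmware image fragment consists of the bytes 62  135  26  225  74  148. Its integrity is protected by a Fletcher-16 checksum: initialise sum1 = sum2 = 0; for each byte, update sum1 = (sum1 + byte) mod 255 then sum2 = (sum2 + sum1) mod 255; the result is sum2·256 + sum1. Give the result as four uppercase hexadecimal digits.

52A0

Running sums (mod 255):
  after byte 0 (62): sum1=62, sum2=62
  after byte 1 (135): sum1=197, sum2=4
  after byte 2 (26): sum1=223, sum2=227
  after byte 3 (225): sum1=193, sum2=165
  after byte 4 (74): sum1=12, sum2=177
  after byte 5 (148): sum1=160, sum2=82
Checksum = sum2·256 + sum1 = 82·256 + 160 = 21152 = 0x52A0.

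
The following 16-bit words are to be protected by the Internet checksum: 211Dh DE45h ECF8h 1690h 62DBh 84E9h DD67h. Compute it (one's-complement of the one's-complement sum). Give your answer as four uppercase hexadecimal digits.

37E7

One's-complement addition (fold any carry out of bit 15 back into bit 0):
  0x211D + 0xDE45 = 0x0FF62
  0xFF62 + 0xECF8 = 0x1EC5A → wrap carry → 0xEC5B
  0xEC5B + 0x1690 = 0x102EB → wrap carry → 0x02EC
  0x02EC + 0x62DB = 0x065C7
  0x65C7 + 0x84E9 = 0x0EAB0
  0xEAB0 + 0xDD67 = 0x1C817 → wrap carry → 0xC818
One's-complement sum = 0xC818.
Checksum = ~0xC818 & 0xFFFF = 0x37E7.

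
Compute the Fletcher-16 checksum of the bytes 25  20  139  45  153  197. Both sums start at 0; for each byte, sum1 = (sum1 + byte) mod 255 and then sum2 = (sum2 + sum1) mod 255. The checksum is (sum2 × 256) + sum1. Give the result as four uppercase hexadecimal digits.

Running sums (mod 255):
  after byte 0 (25): sum1=25, sum2=25
  after byte 1 (20): sum1=45, sum2=70
  after byte 2 (139): sum1=184, sum2=254
  after byte 3 (45): sum1=229, sum2=228
  after byte 4 (153): sum1=127, sum2=100
  after byte 5 (197): sum1=69, sum2=169
Checksum = sum2·256 + sum1 = 169·256 + 69 = 43333 = 0xA945.

A945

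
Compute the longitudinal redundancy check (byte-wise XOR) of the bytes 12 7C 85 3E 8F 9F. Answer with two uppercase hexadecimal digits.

C5

XOR the bytes together:
  start with 0x12
  0x12 ⊕ 0x7C = 0x6E
  0x6E ⊕ 0x85 = 0xEB
  0xEB ⊕ 0x3E = 0xD5
  0xD5 ⊕ 0x8F = 0x5A
  0x5A ⊕ 0x9F = 0xC5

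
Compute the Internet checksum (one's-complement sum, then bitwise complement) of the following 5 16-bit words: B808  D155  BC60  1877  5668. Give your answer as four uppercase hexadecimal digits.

One's-complement addition (fold any carry out of bit 15 back into bit 0):
  0xB808 + 0xD155 = 0x1895D → wrap carry → 0x895E
  0x895E + 0xBC60 = 0x145BE → wrap carry → 0x45BF
  0x45BF + 0x1877 = 0x05E36
  0x5E36 + 0x5668 = 0x0B49E
One's-complement sum = 0xB49E.
Checksum = ~0xB49E & 0xFFFF = 0x4B61.

4B61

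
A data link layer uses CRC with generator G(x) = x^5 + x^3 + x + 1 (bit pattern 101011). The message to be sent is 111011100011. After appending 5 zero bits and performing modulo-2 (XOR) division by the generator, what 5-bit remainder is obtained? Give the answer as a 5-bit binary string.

01111

Append 5 zeros: 11101110001100000. Divide by 101011 (XOR where the leading bit is 1):
  pos 0: 111011 XOR 101011 = 010000
  pos 1: 100001 XOR 101011 = 001010
  pos 3: 101000 XOR 101011 = 000011
  pos 7: 110110 XOR 101011 = 011101
  pos 8: 111010 XOR 101011 = 010001
  pos 9: 100010 XOR 101011 = 001001
  pos 11: 100100 XOR 101011 = 001111
Remainder (last 5 bits) = 01111. This is the CRC / FCS.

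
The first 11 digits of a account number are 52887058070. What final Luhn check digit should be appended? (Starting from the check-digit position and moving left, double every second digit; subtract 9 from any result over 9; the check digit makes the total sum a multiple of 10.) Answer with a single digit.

Partial digits right→left: 0 7 0 8 5 0 7 8 8 2 5
Double every second digit counting from the check-digit position (so the 1st, 3rd, 5th, ... of the partial from the right).
  doubled (with −9 where >9): 0 0 1 5 7 1 → sum 14
  kept as-is: 7 8 0 8 2 → sum 25
Total = 14 + 25 = 39.
Check digit = (10 − (39 mod 10)) mod 10 = 1.

1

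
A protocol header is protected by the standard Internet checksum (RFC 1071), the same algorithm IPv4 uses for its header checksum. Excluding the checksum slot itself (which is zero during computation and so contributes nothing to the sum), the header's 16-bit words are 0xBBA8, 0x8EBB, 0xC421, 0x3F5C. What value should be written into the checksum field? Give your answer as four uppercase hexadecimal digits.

B21D

One's-complement addition (fold any carry out of bit 15 back into bit 0):
  0xBBA8 + 0x8EBB = 0x14A63 → wrap carry → 0x4A64
  0x4A64 + 0xC421 = 0x10E85 → wrap carry → 0x0E86
  0x0E86 + 0x3F5C = 0x04DE2
One's-complement sum = 0x4DE2.
Checksum = ~0x4DE2 & 0xFFFF = 0xB21D.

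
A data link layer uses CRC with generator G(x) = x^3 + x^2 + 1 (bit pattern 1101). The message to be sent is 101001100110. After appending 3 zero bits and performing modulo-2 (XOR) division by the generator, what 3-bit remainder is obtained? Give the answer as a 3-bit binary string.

000

Append 3 zeros: 101001100110000. Divide by 1101 (XOR where the leading bit is 1):
  pos 0: 1010 XOR 1101 = 0111
  pos 1: 1110 XOR 1101 = 0011
  pos 3: 1111 XOR 1101 = 0010
  pos 5: 1000 XOR 1101 = 0101
  pos 6: 1011 XOR 1101 = 0110
  pos 7: 1101 XOR 1101 = 0000
Remainder (last 3 bits) = 000. This is the CRC / FCS.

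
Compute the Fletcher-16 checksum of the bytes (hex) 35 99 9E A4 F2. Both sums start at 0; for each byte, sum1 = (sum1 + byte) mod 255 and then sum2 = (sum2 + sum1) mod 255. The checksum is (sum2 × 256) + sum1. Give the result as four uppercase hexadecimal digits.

8805

Running sums (mod 255):
  after byte 0 (35): sum1=53, sum2=53
  after byte 1 (99): sum1=206, sum2=4
  after byte 2 (9E): sum1=109, sum2=113
  after byte 3 (A4): sum1=18, sum2=131
  after byte 4 (F2): sum1=5, sum2=136
Checksum = sum2·256 + sum1 = 136·256 + 5 = 34821 = 0x8805.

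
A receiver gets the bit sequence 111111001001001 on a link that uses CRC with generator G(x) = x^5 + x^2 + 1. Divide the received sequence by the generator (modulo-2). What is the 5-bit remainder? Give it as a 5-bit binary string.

Modulo-2 division of 111111001001001 by 100101:
  pos 0: 111111 XOR 100101 = 011010
  pos 1: 110100 XOR 100101 = 010001
  pos 2: 100010 XOR 100101 = 000111
  pos 5: 111100 XOR 100101 = 011001
  pos 6: 110011 XOR 100101 = 010110
  pos 7: 101100 XOR 100101 = 001001
  pos 9: 100101 XOR 100101 = 000000
Remainder = 00000 (zero — the frame passes the CRC check).

00000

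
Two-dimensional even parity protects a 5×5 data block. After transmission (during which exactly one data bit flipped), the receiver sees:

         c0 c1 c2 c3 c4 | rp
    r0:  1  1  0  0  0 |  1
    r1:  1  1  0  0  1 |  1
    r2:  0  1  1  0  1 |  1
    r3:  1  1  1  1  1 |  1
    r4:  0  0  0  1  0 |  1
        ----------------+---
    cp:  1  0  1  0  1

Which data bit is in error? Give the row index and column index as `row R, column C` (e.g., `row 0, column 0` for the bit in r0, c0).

Recompute each row's even parity and compare to rp:
  r0: data parity 0, sent rp 1 → mismatch
  r1: data parity 1, sent rp 1 → ok
  r2: data parity 1, sent rp 1 → ok
  r3: data parity 1, sent rp 1 → ok
  r4: data parity 1, sent rp 1 → ok
Recompute each column's even parity and compare to cp:
  c0: data parity 1, sent cp 1 → ok
  c1: data parity 0, sent cp 0 → ok
  c2: data parity 0, sent cp 1 → mismatch
  c3: data parity 0, sent cp 0 → ok
  c4: data parity 1, sent cp 1 → ok
Exactly one row (r0) and one column (c2) fail → the flipped bit is at their intersection.

row 0, column 2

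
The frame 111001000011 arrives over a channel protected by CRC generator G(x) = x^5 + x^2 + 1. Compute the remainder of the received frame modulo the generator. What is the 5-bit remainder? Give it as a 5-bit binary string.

Modulo-2 division of 111001000011 by 100101:
  pos 0: 111001 XOR 100101 = 011100
  pos 1: 111000 XOR 100101 = 011101
  pos 2: 111010 XOR 100101 = 011111
  pos 3: 111110 XOR 100101 = 011011
  pos 4: 110110 XOR 100101 = 010011
  pos 5: 100111 XOR 100101 = 000010
Remainder = 00101 (nonzero — an error is detected).

00101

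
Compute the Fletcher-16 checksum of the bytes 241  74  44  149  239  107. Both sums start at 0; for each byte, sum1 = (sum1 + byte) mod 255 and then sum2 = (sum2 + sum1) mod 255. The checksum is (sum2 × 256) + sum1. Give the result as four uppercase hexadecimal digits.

DB59

Running sums (mod 255):
  after byte 0 (241): sum1=241, sum2=241
  after byte 1 (74): sum1=60, sum2=46
  after byte 2 (44): sum1=104, sum2=150
  after byte 3 (149): sum1=253, sum2=148
  after byte 4 (239): sum1=237, sum2=130
  after byte 5 (107): sum1=89, sum2=219
Checksum = sum2·256 + sum1 = 219·256 + 89 = 56153 = 0xDB59.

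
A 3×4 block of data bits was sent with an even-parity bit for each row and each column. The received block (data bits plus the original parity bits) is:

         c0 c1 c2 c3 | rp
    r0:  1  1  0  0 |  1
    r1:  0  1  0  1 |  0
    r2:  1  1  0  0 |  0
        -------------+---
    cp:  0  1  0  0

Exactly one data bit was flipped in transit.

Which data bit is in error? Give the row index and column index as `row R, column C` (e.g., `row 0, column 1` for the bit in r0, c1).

Recompute each row's even parity and compare to rp:
  r0: data parity 0, sent rp 1 → mismatch
  r1: data parity 0, sent rp 0 → ok
  r2: data parity 0, sent rp 0 → ok
Recompute each column's even parity and compare to cp:
  c0: data parity 0, sent cp 0 → ok
  c1: data parity 1, sent cp 1 → ok
  c2: data parity 0, sent cp 0 → ok
  c3: data parity 1, sent cp 0 → mismatch
Exactly one row (r0) and one column (c3) fail → the flipped bit is at their intersection.

row 0, column 3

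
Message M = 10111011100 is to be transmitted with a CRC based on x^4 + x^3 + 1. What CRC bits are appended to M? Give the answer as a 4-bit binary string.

Append 4 zeros: 101110111000000. Divide by 11001 (XOR where the leading bit is 1):
  pos 0: 10111 XOR 11001 = 01110
  pos 1: 11100 XOR 11001 = 00101
  pos 3: 10111 XOR 11001 = 01110
  pos 4: 11101 XOR 11001 = 00100
  pos 6: 10000 XOR 11001 = 01001
  pos 7: 10010 XOR 11001 = 01011
  pos 8: 10110 XOR 11001 = 01111
  pos 9: 11110 XOR 11001 = 00111
Remainder (last 4 bits) = 1110. This is the CRC / FCS.

1110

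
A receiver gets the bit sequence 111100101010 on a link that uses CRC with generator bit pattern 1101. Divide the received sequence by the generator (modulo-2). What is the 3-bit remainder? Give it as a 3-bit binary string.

Modulo-2 division of 111100101010 by 1101:
  pos 0: 1111 XOR 1101 = 0010
  pos 2: 1000 XOR 1101 = 0101
  pos 3: 1011 XOR 1101 = 0110
  pos 4: 1100 XOR 1101 = 0001
  pos 7: 1101 XOR 1101 = 0000
Remainder = 000 (zero — the frame passes the CRC check).

000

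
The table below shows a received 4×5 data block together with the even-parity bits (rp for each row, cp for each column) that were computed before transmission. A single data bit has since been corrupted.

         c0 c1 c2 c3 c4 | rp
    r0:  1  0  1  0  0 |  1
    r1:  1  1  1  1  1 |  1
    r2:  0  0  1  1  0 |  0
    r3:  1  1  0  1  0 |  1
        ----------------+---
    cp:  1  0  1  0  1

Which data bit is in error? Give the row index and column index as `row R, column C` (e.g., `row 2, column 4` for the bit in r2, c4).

Recompute each row's even parity and compare to rp:
  r0: data parity 0, sent rp 1 → mismatch
  r1: data parity 1, sent rp 1 → ok
  r2: data parity 0, sent rp 0 → ok
  r3: data parity 1, sent rp 1 → ok
Recompute each column's even parity and compare to cp:
  c0: data parity 1, sent cp 1 → ok
  c1: data parity 0, sent cp 0 → ok
  c2: data parity 1, sent cp 1 → ok
  c3: data parity 1, sent cp 0 → mismatch
  c4: data parity 1, sent cp 1 → ok
Exactly one row (r0) and one column (c3) fail → the flipped bit is at their intersection.

row 0, column 3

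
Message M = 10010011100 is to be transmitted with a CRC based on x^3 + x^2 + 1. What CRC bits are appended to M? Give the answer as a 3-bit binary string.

111

Append 3 zeros: 10010011100000. Divide by 1101 (XOR where the leading bit is 1):
  pos 0: 1001 XOR 1101 = 0100
  pos 1: 1000 XOR 1101 = 0101
  pos 2: 1010 XOR 1101 = 0111
  pos 3: 1111 XOR 1101 = 0010
  pos 5: 1011 XOR 1101 = 0110
  pos 6: 1100 XOR 1101 = 0001
  pos 9: 1000 XOR 1101 = 0101
  pos 10: 1010 XOR 1101 = 0111
Remainder (last 3 bits) = 111. This is the CRC / FCS.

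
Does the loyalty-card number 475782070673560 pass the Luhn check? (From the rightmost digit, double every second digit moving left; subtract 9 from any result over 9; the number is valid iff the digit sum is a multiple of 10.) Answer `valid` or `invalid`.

From the right, keep odd positions and double even positions (subtract 9 from any doubled value over 9):
  doubled (positions 2,4,...): 3 6 3 5 4 5 5 → sum 31
  kept (positions 1,3,...): 0 5 7 0 0 8 5 4 → sum 29
Total = 60.
60 mod 10 = 0, so the number is valid.

valid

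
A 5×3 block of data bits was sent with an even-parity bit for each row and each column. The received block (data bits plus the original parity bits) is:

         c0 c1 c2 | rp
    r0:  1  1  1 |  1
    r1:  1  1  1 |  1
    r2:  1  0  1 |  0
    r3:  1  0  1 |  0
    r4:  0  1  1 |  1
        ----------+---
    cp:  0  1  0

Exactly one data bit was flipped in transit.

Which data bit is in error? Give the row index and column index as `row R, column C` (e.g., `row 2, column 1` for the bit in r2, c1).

row 4, column 2

Recompute each row's even parity and compare to rp:
  r0: data parity 1, sent rp 1 → ok
  r1: data parity 1, sent rp 1 → ok
  r2: data parity 0, sent rp 0 → ok
  r3: data parity 0, sent rp 0 → ok
  r4: data parity 0, sent rp 1 → mismatch
Recompute each column's even parity and compare to cp:
  c0: data parity 0, sent cp 0 → ok
  c1: data parity 1, sent cp 1 → ok
  c2: data parity 1, sent cp 0 → mismatch
Exactly one row (r4) and one column (c2) fail → the flipped bit is at their intersection.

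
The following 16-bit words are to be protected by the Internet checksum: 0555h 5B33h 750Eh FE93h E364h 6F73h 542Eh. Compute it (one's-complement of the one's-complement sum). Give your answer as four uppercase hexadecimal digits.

One's-complement addition (fold any carry out of bit 15 back into bit 0):
  0x0555 + 0x5B33 = 0x06088
  0x6088 + 0x750E = 0x0D596
  0xD596 + 0xFE93 = 0x1D429 → wrap carry → 0xD42A
  0xD42A + 0xE364 = 0x1B78E → wrap carry → 0xB78F
  0xB78F + 0x6F73 = 0x12702 → wrap carry → 0x2703
  0x2703 + 0x542E = 0x07B31
One's-complement sum = 0x7B31.
Checksum = ~0x7B31 & 0xFFFF = 0x84CE.

84CE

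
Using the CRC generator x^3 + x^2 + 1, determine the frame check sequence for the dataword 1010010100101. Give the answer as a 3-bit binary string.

Append 3 zeros: 1010010100101000. Divide by 1101 (XOR where the leading bit is 1):
  pos 0: 1010 XOR 1101 = 0111
  pos 1: 1110 XOR 1101 = 0011
  pos 3: 1110 XOR 1101 = 0011
  pos 5: 1110 XOR 1101 = 0011
  pos 7: 1101 XOR 1101 = 0000
  pos 12: 1000 XOR 1101 = 0101
Remainder (last 3 bits) = 101. This is the CRC / FCS.

101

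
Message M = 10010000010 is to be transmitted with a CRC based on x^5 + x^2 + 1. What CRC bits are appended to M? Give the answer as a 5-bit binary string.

11011

Append 5 zeros: 1001000001000000. Divide by 100101 (XOR where the leading bit is 1):
  pos 0: 100100 XOR 100101 = 000001
  pos 5: 100010 XOR 100101 = 000111
  pos 8: 111000 XOR 100101 = 011101
  pos 9: 111010 XOR 100101 = 011111
  pos 10: 111110 XOR 100101 = 011011
Remainder (last 5 bits) = 11011. This is the CRC / FCS.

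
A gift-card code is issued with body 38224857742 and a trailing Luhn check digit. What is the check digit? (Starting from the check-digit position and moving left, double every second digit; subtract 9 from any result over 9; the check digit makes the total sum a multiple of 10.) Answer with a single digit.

Partial digits right→left: 2 4 7 7 5 8 4 2 2 8 3
Double every second digit counting from the check-digit position (so the 1st, 3rd, 5th, ... of the partial from the right).
  doubled (with −9 where >9): 4 5 1 8 4 6 → sum 28
  kept as-is: 4 7 8 2 8 → sum 29
Total = 28 + 29 = 57.
Check digit = (10 − (57 mod 10)) mod 10 = 3.

3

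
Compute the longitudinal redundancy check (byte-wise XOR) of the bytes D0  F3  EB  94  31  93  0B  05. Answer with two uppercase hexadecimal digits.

XOR the bytes together:
  start with 0xD0
  0xD0 ⊕ 0xF3 = 0x23
  0x23 ⊕ 0xEB = 0xC8
  0xC8 ⊕ 0x94 = 0x5C
  0x5C ⊕ 0x31 = 0x6D
  0x6D ⊕ 0x93 = 0xFE
  0xFE ⊕ 0x0B = 0xF5
  0xF5 ⊕ 0x05 = 0xF0

F0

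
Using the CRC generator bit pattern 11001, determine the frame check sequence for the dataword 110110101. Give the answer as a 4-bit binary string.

Append 4 zeros: 1101101010000. Divide by 11001 (XOR where the leading bit is 1):
  pos 0: 11011 XOR 11001 = 00010
  pos 3: 10010 XOR 11001 = 01011
  pos 4: 10111 XOR 11001 = 01110
  pos 5: 11100 XOR 11001 = 00101
  pos 7: 10100 XOR 11001 = 01101
  pos 8: 11010 XOR 11001 = 00011
Remainder (last 4 bits) = 0011. This is the CRC / FCS.

0011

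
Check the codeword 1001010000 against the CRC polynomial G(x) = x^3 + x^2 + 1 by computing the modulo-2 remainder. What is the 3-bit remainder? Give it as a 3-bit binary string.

Modulo-2 division of 1001010000 by 1101:
  pos 0: 1001 XOR 1101 = 0100
  pos 1: 1000 XOR 1101 = 0101
  pos 2: 1011 XOR 1101 = 0110
  pos 3: 1100 XOR 1101 = 0001
  pos 6: 1000 XOR 1101 = 0101
Remainder = 101 (nonzero — an error is detected).

101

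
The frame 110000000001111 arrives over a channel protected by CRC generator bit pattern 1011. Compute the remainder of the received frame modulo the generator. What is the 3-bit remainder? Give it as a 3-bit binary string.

000

Modulo-2 division of 110000000001111 by 1011:
  pos 0: 1100 XOR 1011 = 0111
  pos 1: 1110 XOR 1011 = 0101
  pos 2: 1010 XOR 1011 = 0001
  pos 5: 1000 XOR 1011 = 0011
  pos 7: 1100 XOR 1011 = 0111
  pos 8: 1111 XOR 1011 = 0100
  pos 9: 1001 XOR 1011 = 0010
  pos 11: 1011 XOR 1011 = 0000
Remainder = 000 (zero — the frame passes the CRC check).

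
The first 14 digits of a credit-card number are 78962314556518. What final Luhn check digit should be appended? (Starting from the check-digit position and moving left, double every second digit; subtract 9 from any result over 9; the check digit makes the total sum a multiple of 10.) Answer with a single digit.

Partial digits right→left: 8 1 5 6 5 5 4 1 3 2 6 9 8 7
Double every second digit counting from the check-digit position (so the 1st, 3rd, 5th, ... of the partial from the right).
  doubled (with −9 where >9): 7 1 1 8 6 3 7 → sum 33
  kept as-is: 1 6 5 1 2 9 7 → sum 31
Total = 33 + 31 = 64.
Check digit = (10 − (64 mod 10)) mod 10 = 6.

6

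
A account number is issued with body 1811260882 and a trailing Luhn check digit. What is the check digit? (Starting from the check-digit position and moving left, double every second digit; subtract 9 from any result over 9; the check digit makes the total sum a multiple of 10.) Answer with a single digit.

Partial digits right→left: 2 8 8 0 6 2 1 1 8 1
Double every second digit counting from the check-digit position (so the 1st, 3rd, 5th, ... of the partial from the right).
  doubled (with −9 where >9): 4 7 3 2 7 → sum 23
  kept as-is: 8 0 2 1 1 → sum 12
Total = 23 + 12 = 35.
Check digit = (10 − (35 mod 10)) mod 10 = 5.

5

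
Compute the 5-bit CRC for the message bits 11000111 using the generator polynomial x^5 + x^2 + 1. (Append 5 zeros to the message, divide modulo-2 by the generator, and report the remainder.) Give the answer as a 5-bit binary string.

Append 5 zeros: 1100011100000. Divide by 100101 (XOR where the leading bit is 1):
  pos 0: 110001 XOR 100101 = 010100
  pos 1: 101001 XOR 100101 = 001100
  pos 3: 110010 XOR 100101 = 010111
  pos 4: 101110 XOR 100101 = 001011
  pos 6: 101100 XOR 100101 = 001001
Remainder (last 5 bits) = 10010. This is the CRC / FCS.

10010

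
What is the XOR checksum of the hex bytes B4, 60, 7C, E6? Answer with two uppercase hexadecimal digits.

XOR the bytes together:
  start with 0xB4
  0xB4 ⊕ 0x60 = 0xD4
  0xD4 ⊕ 0x7C = 0xA8
  0xA8 ⊕ 0xE6 = 0x4E

4E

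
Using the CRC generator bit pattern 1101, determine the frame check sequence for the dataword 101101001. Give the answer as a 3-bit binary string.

Append 3 zeros: 101101001000. Divide by 1101 (XOR where the leading bit is 1):
  pos 0: 1011 XOR 1101 = 0110
  pos 1: 1100 XOR 1101 = 0001
  pos 4: 1100 XOR 1101 = 0001
  pos 7: 1100 XOR 1101 = 0001
Remainder (last 3 bits) = 010. This is the CRC / FCS.

010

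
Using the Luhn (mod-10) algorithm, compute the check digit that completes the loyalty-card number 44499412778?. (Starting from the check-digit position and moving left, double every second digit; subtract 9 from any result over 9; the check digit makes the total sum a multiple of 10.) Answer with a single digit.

Partial digits right→left: 8 7 7 2 1 4 9 9 4 4 4
Double every second digit counting from the check-digit position (so the 1st, 3rd, 5th, ... of the partial from the right).
  doubled (with −9 where >9): 7 5 2 9 8 8 → sum 39
  kept as-is: 7 2 4 9 4 → sum 26
Total = 39 + 26 = 65.
Check digit = (10 − (65 mod 10)) mod 10 = 5.

5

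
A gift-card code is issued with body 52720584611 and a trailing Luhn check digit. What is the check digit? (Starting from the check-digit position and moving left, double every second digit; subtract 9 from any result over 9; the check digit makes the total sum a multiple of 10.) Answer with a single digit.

8

Partial digits right→left: 1 1 6 4 8 5 0 2 7 2 5
Double every second digit counting from the check-digit position (so the 1st, 3rd, 5th, ... of the partial from the right).
  doubled (with −9 where >9): 2 3 7 0 5 1 → sum 18
  kept as-is: 1 4 5 2 2 → sum 14
Total = 18 + 14 = 32.
Check digit = (10 − (32 mod 10)) mod 10 = 8.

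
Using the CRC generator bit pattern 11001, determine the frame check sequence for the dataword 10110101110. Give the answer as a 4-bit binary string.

Append 4 zeros: 101101011100000. Divide by 11001 (XOR where the leading bit is 1):
  pos 0: 10110 XOR 11001 = 01111
  pos 1: 11111 XOR 11001 = 00110
  pos 3: 11001 XOR 11001 = 00000
  pos 8: 11000 XOR 11001 = 00001
Remainder (last 4 bits) = 0100. This is the CRC / FCS.

0100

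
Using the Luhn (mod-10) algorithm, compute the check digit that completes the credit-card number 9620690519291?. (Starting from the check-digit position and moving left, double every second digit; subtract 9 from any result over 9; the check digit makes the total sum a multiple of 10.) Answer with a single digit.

8

Partial digits right→left: 1 9 2 9 1 5 0 9 6 0 2 6 9
Double every second digit counting from the check-digit position (so the 1st, 3rd, 5th, ... of the partial from the right).
  doubled (with −9 where >9): 2 4 2 0 3 4 9 → sum 24
  kept as-is: 9 9 5 9 0 6 → sum 38
Total = 24 + 38 = 62.
Check digit = (10 − (62 mod 10)) mod 10 = 8.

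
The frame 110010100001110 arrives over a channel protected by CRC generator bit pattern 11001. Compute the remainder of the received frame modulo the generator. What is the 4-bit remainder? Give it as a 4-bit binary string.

0000

Modulo-2 division of 110010100001110 by 11001:
  pos 0: 11001 XOR 11001 = 00000
  pos 6: 10000 XOR 11001 = 01001
  pos 7: 10011 XOR 11001 = 01010
  pos 8: 10101 XOR 11001 = 01100
  pos 9: 11001 XOR 11001 = 00000
Remainder = 0000 (zero — the frame passes the CRC check).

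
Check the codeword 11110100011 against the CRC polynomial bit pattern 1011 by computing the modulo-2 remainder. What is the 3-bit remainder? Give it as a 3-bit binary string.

Modulo-2 division of 11110100011 by 1011:
  pos 0: 1111 XOR 1011 = 0100
  pos 1: 1000 XOR 1011 = 0011
  pos 3: 1110 XOR 1011 = 0101
  pos 4: 1010 XOR 1011 = 0001
  pos 7: 1011 XOR 1011 = 0000
Remainder = 000 (zero — the frame passes the CRC check).

000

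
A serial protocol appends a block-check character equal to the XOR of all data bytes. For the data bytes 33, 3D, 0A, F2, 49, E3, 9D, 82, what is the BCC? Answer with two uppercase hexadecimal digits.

XOR the bytes together:
  start with 0x33
  0x33 ⊕ 0x3D = 0x0E
  0x0E ⊕ 0x0A = 0x04
  0x04 ⊕ 0xF2 = 0xF6
  0xF6 ⊕ 0x49 = 0xBF
  0xBF ⊕ 0xE3 = 0x5C
  0x5C ⊕ 0x9D = 0xC1
  0xC1 ⊕ 0x82 = 0x43

43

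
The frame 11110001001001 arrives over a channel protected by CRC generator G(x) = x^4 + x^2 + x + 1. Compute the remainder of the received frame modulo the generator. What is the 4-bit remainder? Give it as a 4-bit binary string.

Modulo-2 division of 11110001001001 by 10111:
  pos 0: 11110 XOR 10111 = 01001
  pos 1: 10010 XOR 10111 = 00101
  pos 3: 10101 XOR 10111 = 00010
  pos 6: 10001 XOR 10111 = 00110
  pos 8: 11000 XOR 10111 = 01111
  pos 9: 11111 XOR 10111 = 01000
Remainder = 1000 (nonzero — an error is detected).

1000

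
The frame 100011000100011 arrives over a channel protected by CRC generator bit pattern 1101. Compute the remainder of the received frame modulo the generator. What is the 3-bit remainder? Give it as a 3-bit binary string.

Modulo-2 division of 100011000100011 by 1101:
  pos 0: 1000 XOR 1101 = 0101
  pos 1: 1011 XOR 1101 = 0110
  pos 2: 1101 XOR 1101 = 0000
  pos 9: 1000 XOR 1101 = 0101
  pos 10: 1011 XOR 1101 = 0110
  pos 11: 1101 XOR 1101 = 0000
Remainder = 000 (zero — the frame passes the CRC check).

000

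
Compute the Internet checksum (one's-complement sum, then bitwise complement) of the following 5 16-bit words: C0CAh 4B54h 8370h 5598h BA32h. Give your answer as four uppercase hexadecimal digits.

60A5

One's-complement addition (fold any carry out of bit 15 back into bit 0):
  0xC0CA + 0x4B54 = 0x10C1E → wrap carry → 0x0C1F
  0x0C1F + 0x8370 = 0x08F8F
  0x8F8F + 0x5598 = 0x0E527
  0xE527 + 0xBA32 = 0x19F59 → wrap carry → 0x9F5A
One's-complement sum = 0x9F5A.
Checksum = ~0x9F5A & 0xFFFF = 0x60A5.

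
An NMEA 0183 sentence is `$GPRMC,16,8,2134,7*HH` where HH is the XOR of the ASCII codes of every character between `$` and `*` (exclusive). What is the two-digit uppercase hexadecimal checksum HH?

47

XOR the ASCII codes of the payload characters:
  'G' = 0x47 → acc = 0x47
  'P' = 0x50 → acc = 0x17
  'R' = 0x52 → acc = 0x45
  'M' = 0x4D → acc = 0x08
  'C' = 0x43 → acc = 0x4B
  ',' = 0x2C → acc = 0x67
  '1' = 0x31 → acc = 0x56
  '6' = 0x36 → acc = 0x60
  ',' = 0x2C → acc = 0x4C
  '8' = 0x38 → acc = 0x74
  ',' = 0x2C → acc = 0x58
  '2' = 0x32 → acc = 0x6A
  '1' = 0x31 → acc = 0x5B
  '3' = 0x33 → acc = 0x68
  '4' = 0x34 → acc = 0x5C
  ',' = 0x2C → acc = 0x70
  '7' = 0x37 → acc = 0x47
Checksum = 0x47.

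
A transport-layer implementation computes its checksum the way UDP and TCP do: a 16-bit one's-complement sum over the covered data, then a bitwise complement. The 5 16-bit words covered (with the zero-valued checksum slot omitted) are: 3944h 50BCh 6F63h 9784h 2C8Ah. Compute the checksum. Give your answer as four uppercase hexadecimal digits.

One's-complement addition (fold any carry out of bit 15 back into bit 0):
  0x3944 + 0x50BC = 0x08A00
  0x8A00 + 0x6F63 = 0x0F963
  0xF963 + 0x9784 = 0x190E7 → wrap carry → 0x90E8
  0x90E8 + 0x2C8A = 0x0BD72
One's-complement sum = 0xBD72.
Checksum = ~0xBD72 & 0xFFFF = 0x428D.

428D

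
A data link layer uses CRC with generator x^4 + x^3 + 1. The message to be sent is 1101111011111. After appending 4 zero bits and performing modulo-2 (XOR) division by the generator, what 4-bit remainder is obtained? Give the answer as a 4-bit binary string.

Append 4 zeros: 11011110111110000. Divide by 11001 (XOR where the leading bit is 1):
  pos 0: 11011 XOR 11001 = 00010
  pos 3: 10110 XOR 11001 = 01111
  pos 4: 11111 XOR 11001 = 00110
  pos 6: 11011 XOR 11001 = 00010
  pos 9: 10110 XOR 11001 = 01111
  pos 10: 11110 XOR 11001 = 00111
  pos 12: 11100 XOR 11001 = 00101
Remainder (last 4 bits) = 0101. This is the CRC / FCS.

0101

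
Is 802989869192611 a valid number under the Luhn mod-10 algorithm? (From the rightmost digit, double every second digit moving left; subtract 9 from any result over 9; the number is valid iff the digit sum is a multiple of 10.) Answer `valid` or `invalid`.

From the right, keep odd positions and double even positions (subtract 9 from any doubled value over 9):
  doubled (positions 2,4,...): 2 4 2 3 9 9 0 → sum 29
  kept (positions 1,3,...): 1 6 9 9 8 8 2 8 → sum 51
Total = 80.
80 mod 10 = 0, so the number is valid.

valid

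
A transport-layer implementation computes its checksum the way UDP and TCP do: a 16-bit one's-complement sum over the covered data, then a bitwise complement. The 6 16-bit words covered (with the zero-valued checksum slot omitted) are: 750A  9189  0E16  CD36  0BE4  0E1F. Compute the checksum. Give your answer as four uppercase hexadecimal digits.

041C

One's-complement addition (fold any carry out of bit 15 back into bit 0):
  0x750A + 0x9189 = 0x10693 → wrap carry → 0x0694
  0x0694 + 0x0E16 = 0x014AA
  0x14AA + 0xCD36 = 0x0E1E0
  0xE1E0 + 0x0BE4 = 0x0EDC4
  0xEDC4 + 0x0E1F = 0x0FBE3
One's-complement sum = 0xFBE3.
Checksum = ~0xFBE3 & 0xFFFF = 0x041C.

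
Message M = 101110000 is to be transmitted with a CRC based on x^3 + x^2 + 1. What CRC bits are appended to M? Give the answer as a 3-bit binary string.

000

Append 3 zeros: 101110000000. Divide by 1101 (XOR where the leading bit is 1):
  pos 0: 1011 XOR 1101 = 0110
  pos 1: 1101 XOR 1101 = 0000
Remainder (last 3 bits) = 000. This is the CRC / FCS.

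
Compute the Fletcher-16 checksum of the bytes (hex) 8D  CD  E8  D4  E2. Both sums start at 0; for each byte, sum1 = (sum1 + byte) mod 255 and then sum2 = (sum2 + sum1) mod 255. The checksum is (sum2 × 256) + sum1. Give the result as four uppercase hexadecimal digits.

42FB

Running sums (mod 255):
  after byte 0 (8D): sum1=141, sum2=141
  after byte 1 (CD): sum1=91, sum2=232
  after byte 2 (E8): sum1=68, sum2=45
  after byte 3 (D4): sum1=25, sum2=70
  after byte 4 (E2): sum1=251, sum2=66
Checksum = sum2·256 + sum1 = 66·256 + 251 = 17147 = 0x42FB.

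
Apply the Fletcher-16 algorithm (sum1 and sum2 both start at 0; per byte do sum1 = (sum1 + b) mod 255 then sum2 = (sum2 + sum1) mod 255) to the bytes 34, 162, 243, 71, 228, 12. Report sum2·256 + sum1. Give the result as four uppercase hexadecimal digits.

Running sums (mod 255):
  after byte 0 (34): sum1=34, sum2=34
  after byte 1 (162): sum1=196, sum2=230
  after byte 2 (243): sum1=184, sum2=159
  after byte 3 (71): sum1=0, sum2=159
  after byte 4 (228): sum1=228, sum2=132
  after byte 5 (12): sum1=240, sum2=117
Checksum = sum2·256 + sum1 = 117·256 + 240 = 30192 = 0x75F0.

75F0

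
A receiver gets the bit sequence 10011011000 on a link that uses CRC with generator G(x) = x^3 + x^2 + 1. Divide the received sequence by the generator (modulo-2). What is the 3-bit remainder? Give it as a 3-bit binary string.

000

Modulo-2 division of 10011011000 by 1101:
  pos 0: 1001 XOR 1101 = 0100
  pos 1: 1001 XOR 1101 = 0100
  pos 2: 1000 XOR 1101 = 0101
  pos 3: 1011 XOR 1101 = 0110
  pos 4: 1101 XOR 1101 = 0000
Remainder = 000 (zero — the frame passes the CRC check).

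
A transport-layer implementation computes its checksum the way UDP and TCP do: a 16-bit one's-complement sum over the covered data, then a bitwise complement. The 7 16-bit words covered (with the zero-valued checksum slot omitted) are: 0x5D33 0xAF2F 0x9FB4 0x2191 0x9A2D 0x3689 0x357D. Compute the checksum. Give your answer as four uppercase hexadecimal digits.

One's-complement addition (fold any carry out of bit 15 back into bit 0):
  0x5D33 + 0xAF2F = 0x10C62 → wrap carry → 0x0C63
  0x0C63 + 0x9FB4 = 0x0AC17
  0xAC17 + 0x2191 = 0x0CDA8
  0xCDA8 + 0x9A2D = 0x167D5 → wrap carry → 0x67D6
  0x67D6 + 0x3689 = 0x09E5F
  0x9E5F + 0x357D = 0x0D3DC
One's-complement sum = 0xD3DC.
Checksum = ~0xD3DC & 0xFFFF = 0x2C23.

2C23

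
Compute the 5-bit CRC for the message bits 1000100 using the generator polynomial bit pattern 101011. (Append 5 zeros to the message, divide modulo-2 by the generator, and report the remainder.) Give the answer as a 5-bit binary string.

Append 5 zeros: 100010000000. Divide by 101011 (XOR where the leading bit is 1):
  pos 0: 100010 XOR 101011 = 001001
  pos 2: 100100 XOR 101011 = 001111
  pos 4: 111100 XOR 101011 = 010111
  pos 5: 101110 XOR 101011 = 000101
Remainder (last 5 bits) = 01010. This is the CRC / FCS.

01010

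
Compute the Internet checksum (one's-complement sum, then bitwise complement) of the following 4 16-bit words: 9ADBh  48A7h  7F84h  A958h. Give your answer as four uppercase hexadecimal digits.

F39F

One's-complement addition (fold any carry out of bit 15 back into bit 0):
  0x9ADB + 0x48A7 = 0x0E382
  0xE382 + 0x7F84 = 0x16306 → wrap carry → 0x6307
  0x6307 + 0xA958 = 0x10C5F → wrap carry → 0x0C60
One's-complement sum = 0x0C60.
Checksum = ~0x0C60 & 0xFFFF = 0xF39F.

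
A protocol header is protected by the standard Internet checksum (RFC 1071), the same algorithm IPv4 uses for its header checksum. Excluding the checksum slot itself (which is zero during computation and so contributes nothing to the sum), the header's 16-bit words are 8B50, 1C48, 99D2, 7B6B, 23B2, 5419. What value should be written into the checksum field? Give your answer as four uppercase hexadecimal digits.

CB5D

One's-complement addition (fold any carry out of bit 15 back into bit 0):
  0x8B50 + 0x1C48 = 0x0A798
  0xA798 + 0x99D2 = 0x1416A → wrap carry → 0x416B
  0x416B + 0x7B6B = 0x0BCD6
  0xBCD6 + 0x23B2 = 0x0E088
  0xE088 + 0x5419 = 0x134A1 → wrap carry → 0x34A2
One's-complement sum = 0x34A2.
Checksum = ~0x34A2 & 0xFFFF = 0xCB5D.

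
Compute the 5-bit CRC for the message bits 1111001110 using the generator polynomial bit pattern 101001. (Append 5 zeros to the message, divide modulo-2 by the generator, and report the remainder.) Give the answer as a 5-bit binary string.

00010

Append 5 zeros: 111100111000000. Divide by 101001 (XOR where the leading bit is 1):
  pos 0: 111100 XOR 101001 = 010101
  pos 1: 101011 XOR 101001 = 000010
  pos 5: 101100 XOR 101001 = 000101
  pos 8: 101000 XOR 101001 = 000001
Remainder (last 5 bits) = 00010. This is the CRC / FCS.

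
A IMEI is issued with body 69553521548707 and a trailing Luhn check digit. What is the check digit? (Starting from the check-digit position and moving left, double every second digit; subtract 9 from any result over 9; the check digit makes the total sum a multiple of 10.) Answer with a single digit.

Partial digits right→left: 7 0 7 8 4 5 1 2 5 3 5 5 9 6
Double every second digit counting from the check-digit position (so the 1st, 3rd, 5th, ... of the partial from the right).
  doubled (with −9 where >9): 5 5 8 2 1 1 9 → sum 31
  kept as-is: 0 8 5 2 3 5 6 → sum 29
Total = 31 + 29 = 60.
Check digit = (10 − (60 mod 10)) mod 10 = 0.

0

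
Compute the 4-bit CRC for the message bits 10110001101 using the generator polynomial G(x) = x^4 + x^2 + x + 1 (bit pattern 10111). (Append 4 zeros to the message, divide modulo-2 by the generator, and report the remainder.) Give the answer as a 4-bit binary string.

0101

Append 4 zeros: 101100011010000. Divide by 10111 (XOR where the leading bit is 1):
  pos 0: 10110 XOR 10111 = 00001
  pos 4: 10011 XOR 10111 = 00100
  pos 6: 10001 XOR 10111 = 00110
  pos 8: 11000 XOR 10111 = 01111
  pos 9: 11110 XOR 10111 = 01001
  pos 10: 10010 XOR 10111 = 00101
Remainder (last 4 bits) = 0101. This is the CRC / FCS.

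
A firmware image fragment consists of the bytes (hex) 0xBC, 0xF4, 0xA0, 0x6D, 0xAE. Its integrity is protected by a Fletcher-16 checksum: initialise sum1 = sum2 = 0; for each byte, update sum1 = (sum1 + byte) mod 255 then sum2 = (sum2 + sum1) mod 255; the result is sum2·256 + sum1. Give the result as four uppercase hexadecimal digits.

EE6E

Running sums (mod 255):
  after byte 0 (0xBC): sum1=188, sum2=188
  after byte 1 (0xF4): sum1=177, sum2=110
  after byte 2 (0xA0): sum1=82, sum2=192
  after byte 3 (0x6D): sum1=191, sum2=128
  after byte 4 (0xAE): sum1=110, sum2=238
Checksum = sum2·256 + sum1 = 238·256 + 110 = 61038 = 0xEE6E.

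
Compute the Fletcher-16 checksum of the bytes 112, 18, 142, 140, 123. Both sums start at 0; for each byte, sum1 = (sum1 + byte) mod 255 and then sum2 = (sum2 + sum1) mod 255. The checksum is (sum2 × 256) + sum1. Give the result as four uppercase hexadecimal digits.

Running sums (mod 255):
  after byte 0 (112): sum1=112, sum2=112
  after byte 1 (18): sum1=130, sum2=242
  after byte 2 (142): sum1=17, sum2=4
  after byte 3 (140): sum1=157, sum2=161
  after byte 4 (123): sum1=25, sum2=186
Checksum = sum2·256 + sum1 = 186·256 + 25 = 47641 = 0xBA19.

BA19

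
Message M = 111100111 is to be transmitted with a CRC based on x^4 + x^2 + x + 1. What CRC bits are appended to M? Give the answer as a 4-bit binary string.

Append 4 zeros: 1111001110000. Divide by 10111 (XOR where the leading bit is 1):
  pos 0: 11110 XOR 10111 = 01001
  pos 1: 10010 XOR 10111 = 00101
  pos 3: 10111 XOR 10111 = 00000
  pos 8: 10000 XOR 10111 = 00111
Remainder (last 4 bits) = 0111. This is the CRC / FCS.

0111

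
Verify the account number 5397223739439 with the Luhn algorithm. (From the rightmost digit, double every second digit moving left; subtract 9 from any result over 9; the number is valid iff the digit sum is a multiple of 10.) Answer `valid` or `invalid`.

valid

From the right, keep odd positions and double even positions (subtract 9 from any doubled value over 9):
  doubled (positions 2,4,...): 6 9 5 4 5 6 → sum 35
  kept (positions 1,3,...): 9 4 3 3 2 9 5 → sum 35
Total = 70.
70 mod 10 = 0, so the number is valid.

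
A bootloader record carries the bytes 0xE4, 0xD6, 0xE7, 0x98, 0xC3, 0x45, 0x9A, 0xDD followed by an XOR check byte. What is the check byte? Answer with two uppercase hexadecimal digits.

XOR the bytes together:
  start with 0xE4
  0xE4 ⊕ 0xD6 = 0x32
  0x32 ⊕ 0xE7 = 0xD5
  0xD5 ⊕ 0x98 = 0x4D
  0x4D ⊕ 0xC3 = 0x8E
  0x8E ⊕ 0x45 = 0xCB
  0xCB ⊕ 0x9A = 0x51
  0x51 ⊕ 0xDD = 0x8C

8C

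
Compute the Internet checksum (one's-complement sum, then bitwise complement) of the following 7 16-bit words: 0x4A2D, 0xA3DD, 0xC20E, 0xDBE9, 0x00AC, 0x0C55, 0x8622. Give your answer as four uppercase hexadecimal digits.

E0D8

One's-complement addition (fold any carry out of bit 15 back into bit 0):
  0x4A2D + 0xA3DD = 0x0EE0A
  0xEE0A + 0xC20E = 0x1B018 → wrap carry → 0xB019
  0xB019 + 0xDBE9 = 0x18C02 → wrap carry → 0x8C03
  0x8C03 + 0x00AC = 0x08CAF
  0x8CAF + 0x0C55 = 0x09904
  0x9904 + 0x8622 = 0x11F26 → wrap carry → 0x1F27
One's-complement sum = 0x1F27.
Checksum = ~0x1F27 & 0xFFFF = 0xE0D8.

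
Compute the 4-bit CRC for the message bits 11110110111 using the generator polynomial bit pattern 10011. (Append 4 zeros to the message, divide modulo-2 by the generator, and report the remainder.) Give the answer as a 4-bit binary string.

0011

Append 4 zeros: 111101101110000. Divide by 10011 (XOR where the leading bit is 1):
  pos 0: 11110 XOR 10011 = 01101
  pos 1: 11011 XOR 10011 = 01000
  pos 2: 10001 XOR 10011 = 00010
  pos 5: 10011 XOR 10011 = 00000
  pos 10: 10000 XOR 10011 = 00011
Remainder (last 4 bits) = 0011. This is the CRC / FCS.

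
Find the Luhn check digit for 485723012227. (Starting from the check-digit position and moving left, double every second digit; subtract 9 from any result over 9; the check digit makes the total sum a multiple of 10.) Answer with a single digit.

Partial digits right→left: 7 2 2 2 1 0 3 2 7 5 8 4
Double every second digit counting from the check-digit position (so the 1st, 3rd, 5th, ... of the partial from the right).
  doubled (with −9 where >9): 5 4 2 6 5 7 → sum 29
  kept as-is: 2 2 0 2 5 4 → sum 15
Total = 29 + 15 = 44.
Check digit = (10 − (44 mod 10)) mod 10 = 6.

6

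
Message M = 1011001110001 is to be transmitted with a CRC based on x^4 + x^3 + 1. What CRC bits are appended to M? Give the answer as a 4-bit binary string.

Append 4 zeros: 10110011100010000. Divide by 11001 (XOR where the leading bit is 1):
  pos 0: 10110 XOR 11001 = 01111
  pos 1: 11110 XOR 11001 = 00111
  pos 3: 11111 XOR 11001 = 00110
  pos 5: 11010 XOR 11001 = 00011
  pos 8: 11001 XOR 11001 = 00000
Remainder (last 4 bits) = 0000. This is the CRC / FCS.

0000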